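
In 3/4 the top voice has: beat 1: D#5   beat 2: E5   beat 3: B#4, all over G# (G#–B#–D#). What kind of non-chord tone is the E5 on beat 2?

The harmony at that moment is G# major triad (G#, B#, D#); E5 is not a chord tone.
It is approached by step up from D#5 and left by leap down to B#4.
Step in, leap out, on a weak beat — an escape tone.

Escape tone.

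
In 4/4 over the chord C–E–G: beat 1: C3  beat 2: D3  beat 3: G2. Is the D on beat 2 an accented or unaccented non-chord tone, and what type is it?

The harmony at that moment is C major triad (C, E, G); D3 is not a chord tone.
It is approached by step up from C3 and left by leap down to G2.
Step in, leap out — an escape tone.
It falls on a weak beat, so it is unaccented.

Unaccented escape tone.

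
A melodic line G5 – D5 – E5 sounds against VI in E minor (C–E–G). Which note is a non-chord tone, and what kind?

D5 is an appoggiatura.

The harmony at that moment is C major triad (C, E, G); D5 is not a chord tone.
It is approached by leap down from G5 and left by step up to E5.
Leap in, step out — an appoggiatura.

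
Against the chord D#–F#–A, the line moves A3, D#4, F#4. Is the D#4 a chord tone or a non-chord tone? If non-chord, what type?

D# diminished triad contains D#, F#, A; D# is the root, so it is a chord tone.

Chord tone (the root of D# diminished triad).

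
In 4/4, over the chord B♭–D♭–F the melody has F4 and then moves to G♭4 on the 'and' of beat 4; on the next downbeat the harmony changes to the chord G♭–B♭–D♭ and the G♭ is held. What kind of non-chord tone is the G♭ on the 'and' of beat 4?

Anticipation.

The harmony at that moment is B♭ minor triad (B♭, D♭, F); G♭4 is not a chord tone.
It is approached by step up from F4 and then sustained as the same pitch into the next harmony.
Arriving early and becoming a chord tone when the harmony changes — an anticipation.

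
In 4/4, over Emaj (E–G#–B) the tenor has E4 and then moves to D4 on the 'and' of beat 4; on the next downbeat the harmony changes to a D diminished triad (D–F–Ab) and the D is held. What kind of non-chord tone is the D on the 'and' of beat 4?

The harmony at that moment is E major triad (E, G#, B); D4 is not a chord tone.
It is approached by step down from E4 and then sustained as the same pitch into the next harmony.
Arriving early and becoming a chord tone when the harmony changes — an anticipation.

Anticipation.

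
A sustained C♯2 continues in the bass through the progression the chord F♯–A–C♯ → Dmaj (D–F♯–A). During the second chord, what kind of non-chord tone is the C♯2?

The harmony at that moment is D major triad (D, F♯, A); C♯2 is not a chord tone.
It is held over (the same pitch as the preceding C♯2) and then sustained as the same pitch into the next harmony.
Sustained through a change of harmony — a pedal tone.

Pedal tone (pedal point).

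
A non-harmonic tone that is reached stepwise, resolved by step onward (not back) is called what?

Approach: by step. Departure: by step, continuing in the same direction.
Stepwise on both sides with no change of direction means the note fills in the space between two different chord tones — a passing tone. (Had it turned back to its starting note it would be a neighbor tone instead.)

Passing tone.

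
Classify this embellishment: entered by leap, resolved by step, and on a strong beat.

Approach: by leap. Departure: by step. Metric position: strong.
Leap in, step out, in a metrically strong position — an appoggiatura. (It is the mirror image of the escape tone, which steps in and leaps out from a weak position.)

Appoggiatura.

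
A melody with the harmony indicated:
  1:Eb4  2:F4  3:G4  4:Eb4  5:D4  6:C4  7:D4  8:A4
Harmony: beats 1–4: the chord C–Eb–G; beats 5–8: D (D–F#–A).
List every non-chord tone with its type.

The harmony at that moment is C minor triad (C, Eb, G); F4 is not a chord tone.
It is approached by step up from Eb4 and left by step up to G4.
Step in, step out in the same direction — a passing tone.
The harmony at that moment is D major triad (D, F#, A); C4 is not a chord tone.
It is approached by step down from D4 and left by step up to D4.
Step away and step back to the same note — a neighbor tone (lower neighbor).

F4 (beat 2) — passing tone; C4 (beat 6) — neighbor tone.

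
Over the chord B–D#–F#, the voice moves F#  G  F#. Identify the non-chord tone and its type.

G is a neighbor tone.

The harmony at that moment is B major triad (B, D#, F#); G is not a chord tone.
It is approached by step up from F# and left by step down to F#.
Step away and step back to the same note — a neighbor tone (upper neighbor).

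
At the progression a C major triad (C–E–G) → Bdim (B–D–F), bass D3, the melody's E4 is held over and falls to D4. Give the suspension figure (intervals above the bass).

9–8 suspension.

At the second chord the bass is D3. The suspended E4 lies a ninth above the bass; after resolving down by step to D4, the interval above the bass becomes an octave.
Suspension figures are named by those two intervals: 9–8.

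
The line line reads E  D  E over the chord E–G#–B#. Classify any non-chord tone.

D is a neighbor tone.

The harmony at that moment is E augmented triad (E, G#, B#); D is not a chord tone.
It is approached by step down from E and left by step up to E.
Step away and step back to the same note — a neighbor tone (lower neighbor).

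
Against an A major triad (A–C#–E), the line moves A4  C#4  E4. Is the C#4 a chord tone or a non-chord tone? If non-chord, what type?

A major triad contains A, C#, E; C# is the third, so it is a chord tone.

Chord tone (the third of A major triad).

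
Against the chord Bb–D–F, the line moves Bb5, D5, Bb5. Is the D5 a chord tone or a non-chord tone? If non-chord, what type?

Bb major triad contains Bb, D, F; D is the third, so it is a chord tone.

Chord tone (the third of Bb major triad).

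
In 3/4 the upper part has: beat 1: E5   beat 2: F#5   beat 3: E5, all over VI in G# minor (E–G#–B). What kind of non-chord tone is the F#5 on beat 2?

Upper neighbor tone.

The harmony at that moment is E major triad (E, G#, B); F#5 is not a chord tone.
It is approached by step up from E5 and left by step down to E5.
Step away and step back to the same note — a neighbor tone (upper neighbor).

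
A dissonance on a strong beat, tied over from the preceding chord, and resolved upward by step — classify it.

Retardation.

Approach: by preparation — the pitch is first a chord tone, then held (tied or repeated) while the harmony changes under it. Departure: up by step. Metric position: strong.
A prepared dissonance that resolves upward by step — a retardation. (The same figure resolving downward would be a suspension.)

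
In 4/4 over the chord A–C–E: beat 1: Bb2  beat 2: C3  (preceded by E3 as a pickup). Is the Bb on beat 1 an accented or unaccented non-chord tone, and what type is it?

The harmony at that moment is A minor triad (A, C, E); Bb2 is not a chord tone.
It is approached by leap down from E3 and left by step up to C3.
Leap in, step out — an appoggiatura.
It falls on the downbeat, so it is accented.

Accented appoggiatura.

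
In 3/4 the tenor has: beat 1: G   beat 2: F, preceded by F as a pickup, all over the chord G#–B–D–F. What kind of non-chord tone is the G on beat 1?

Upper neighbor tone.

The harmony at that moment is G# diminished seventh chord (G#, B, D, F); G is not a chord tone.
It is approached by step up from F and left by step down to F.
Step away and step back to the same note — a neighbor tone (upper neighbor).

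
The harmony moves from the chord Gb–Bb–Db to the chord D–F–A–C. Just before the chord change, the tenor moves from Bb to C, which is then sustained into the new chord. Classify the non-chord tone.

C is an anticipation.

The harmony at that moment is Gb major triad (Gb, Bb, Db); C is not a chord tone.
It is approached by step up from Bb and then sustained as the same pitch into the next harmony.
Arriving early and becoming a chord tone when the harmony changes — an anticipation.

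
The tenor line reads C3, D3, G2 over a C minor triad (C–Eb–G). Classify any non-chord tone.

The harmony at that moment is C minor triad (C, Eb, G); D3 is not a chord tone.
It is approached by step up from C3 and left by leap down to G2.
Step in, leap out — an escape tone.

D3 is an escape tone.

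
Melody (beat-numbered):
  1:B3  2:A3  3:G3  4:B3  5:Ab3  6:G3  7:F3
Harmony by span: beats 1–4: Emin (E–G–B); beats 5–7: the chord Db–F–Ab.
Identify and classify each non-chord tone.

The harmony at that moment is E minor triad (E, G, B); A3 is not a chord tone.
It is approached by step down from B3 and left by step down to G3.
Step in, step out in the same direction — a passing tone.
The harmony at that moment is Db major triad (Db, F, Ab); G3 is not a chord tone.
It is approached by step down from Ab3 and left by step down to F3.
Step in, step out in the same direction — a passing tone.

A3 (beat 2) — passing tone; G3 (beat 6) — passing tone.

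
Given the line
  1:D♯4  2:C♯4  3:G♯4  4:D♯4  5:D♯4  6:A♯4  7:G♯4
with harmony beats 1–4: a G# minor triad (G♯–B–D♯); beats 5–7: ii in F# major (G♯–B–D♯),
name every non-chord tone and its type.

The harmony at that moment is G♯ minor triad (G♯, B, D♯); C♯4 is not a chord tone.
It is approached by step down from D♯4 and left by leap up to G♯4.
Step in, leap out — an escape tone.
The harmony at that moment is G♯ minor triad (G♯, B, D♯); A♯4 is not a chord tone.
It is approached by leap up from D♯4 and left by step down to G♯4.
Leap in, step out — an appoggiatura.

C♯4 (beat 2) — escape tone; A♯4 (beat 6) — appoggiatura.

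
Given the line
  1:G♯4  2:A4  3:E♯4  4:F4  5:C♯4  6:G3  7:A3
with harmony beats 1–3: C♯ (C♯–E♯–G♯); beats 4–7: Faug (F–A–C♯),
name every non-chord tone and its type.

A4 (beat 2) — escape tone; G3 (beat 6) — appoggiatura.

The harmony at that moment is C♯ major triad (C♯, E♯, G♯); A4 is not a chord tone.
It is approached by step up from G♯4 and left by leap down to E♯4.
Step in, leap out — an escape tone.
The harmony at that moment is F augmented triad (F, A, C♯); G3 is not a chord tone.
It is approached by leap down from C♯4 and left by step up to A3.
Leap in, step out — an appoggiatura.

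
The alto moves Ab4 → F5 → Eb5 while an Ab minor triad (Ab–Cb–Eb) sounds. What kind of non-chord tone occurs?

F5 is an appoggiatura.

The harmony at that moment is Ab minor triad (Ab, Cb, Eb); F5 is not a chord tone.
It is approached by leap up from Ab4 and left by step down to Eb5.
Leap in, step out — an appoggiatura.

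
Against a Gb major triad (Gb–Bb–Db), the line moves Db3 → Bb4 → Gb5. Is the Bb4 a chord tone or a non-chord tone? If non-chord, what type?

Gb major triad contains Gb, Bb, Db; Bb is the third, so it is a chord tone.

Chord tone (the third of Gb major triad).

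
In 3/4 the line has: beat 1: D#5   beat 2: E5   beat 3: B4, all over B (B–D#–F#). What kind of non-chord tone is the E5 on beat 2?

Escape tone.

The harmony at that moment is B major triad (B, D#, F#); E5 is not a chord tone.
It is approached by step up from D#5 and left by leap down to B4.
Step in, leap out, on a weak beat — an escape tone.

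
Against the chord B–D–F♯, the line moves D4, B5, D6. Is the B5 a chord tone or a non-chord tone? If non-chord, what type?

Chord tone (the root of B minor triad).

B minor triad contains B, D, F♯; B is the root, so it is a chord tone.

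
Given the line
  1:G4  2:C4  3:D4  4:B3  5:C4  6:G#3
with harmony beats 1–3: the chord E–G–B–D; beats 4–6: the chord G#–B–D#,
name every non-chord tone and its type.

The harmony at that moment is E minor seventh chord (E, G, B, D); C4 is not a chord tone.
It is approached by leap down from G4 and left by step up to D4.
Leap in, step out — an appoggiatura.
The harmony at that moment is G# minor triad (G#, B, D#); C4 is not a chord tone.
It is approached by step up from B3 and left by leap down to G#3.
Step in, leap out — an escape tone.

C4 (beat 2) — appoggiatura; C4 (beat 5) — escape tone.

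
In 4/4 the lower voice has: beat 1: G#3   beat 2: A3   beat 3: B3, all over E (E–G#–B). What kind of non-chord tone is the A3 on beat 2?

The harmony at that moment is E major triad (E, G#, B); A3 is not a chord tone.
It is approached by step up from G#3 and left by step up to B3.
Step in, step out in the same direction — a passing tone.

Passing tone.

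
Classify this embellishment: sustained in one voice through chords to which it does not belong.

Approach: none. Departure: none — a single pitch is sustained while the chords change around it, passing through harmonies that do not contain it.
No melodic motion at all; the dissonance is created entirely by the moving harmonies against the stationary note — a pedal tone (pedal point).

Pedal tone.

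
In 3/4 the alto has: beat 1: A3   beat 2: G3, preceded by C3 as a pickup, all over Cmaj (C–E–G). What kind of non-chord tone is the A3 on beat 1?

Appoggiatura.

The harmony at that moment is C major triad (C, E, G); A3 is not a chord tone.
It is approached by leap up from C3 and left by step down to G3.
Leap in, step out, metrically accented — an appoggiatura.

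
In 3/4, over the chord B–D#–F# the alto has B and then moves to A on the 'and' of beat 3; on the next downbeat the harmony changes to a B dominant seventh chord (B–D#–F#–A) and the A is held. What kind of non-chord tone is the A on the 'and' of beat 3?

Anticipation.

The harmony at that moment is B major triad (B, D#, F#); A is not a chord tone.
It is approached by step down from B and then sustained as the same pitch into the next harmony.
Arriving early and becoming a chord tone when the harmony changes — an anticipation.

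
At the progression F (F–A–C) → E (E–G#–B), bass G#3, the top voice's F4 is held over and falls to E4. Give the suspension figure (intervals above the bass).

At the second chord the bass is G#3. The suspended F4 lies a seventh above the bass; after resolving down by step to E4, the interval above the bass becomes a sixth.
Suspension figures are named by those two intervals: 7–6.

7–6 suspension.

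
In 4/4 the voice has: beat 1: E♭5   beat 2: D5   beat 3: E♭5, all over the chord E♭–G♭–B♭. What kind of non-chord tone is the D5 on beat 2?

The harmony at that moment is E♭ minor triad (E♭, G♭, B♭); D5 is not a chord tone.
It is approached by step down from E♭5 and left by step up to E♭5.
Step away and step back to the same note — a neighbor tone (lower neighbor).

Lower neighbor tone.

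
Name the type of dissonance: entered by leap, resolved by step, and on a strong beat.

Appoggiatura.

Approach: by leap. Departure: by step. Metric position: strong.
Leap in, step out, in a metrically strong position — an appoggiatura. (It is the mirror image of the escape tone, which steps in and leaps out from a weak position.)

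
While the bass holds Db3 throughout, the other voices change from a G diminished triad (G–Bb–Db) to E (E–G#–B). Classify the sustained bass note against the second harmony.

The harmony at that moment is E major triad (E, G#, B); Db3 is not a chord tone.
It is held over (the same pitch as the preceding Db3) and then sustained as the same pitch into the next harmony.
Sustained through a change of harmony — a pedal tone.

Pedal tone (pedal point).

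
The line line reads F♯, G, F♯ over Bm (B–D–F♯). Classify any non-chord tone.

G is a neighbor tone.

The harmony at that moment is B minor triad (B, D, F♯); G is not a chord tone.
It is approached by step up from F♯ and left by step down to F♯.
Step away and step back to the same note — a neighbor tone (upper neighbor).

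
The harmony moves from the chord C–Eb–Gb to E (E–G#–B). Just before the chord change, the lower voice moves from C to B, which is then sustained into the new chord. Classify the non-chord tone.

B is an anticipation.

The harmony at that moment is C diminished triad (C, Eb, Gb); B is not a chord tone.
It is approached by step down from C and then sustained as the same pitch into the next harmony.
Arriving early and becoming a chord tone when the harmony changes — an anticipation.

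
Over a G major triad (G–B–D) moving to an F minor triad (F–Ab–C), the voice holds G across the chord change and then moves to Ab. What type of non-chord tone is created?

G is a retardation.

The harmony at that moment is F minor triad (F, Ab, C); G is not a chord tone.
It is held over (the same pitch as the preceding G) and left by step up to Ab.
Held over from the previous chord and resolving up by step — a retardation.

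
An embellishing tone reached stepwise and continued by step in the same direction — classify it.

Approach: by step. Departure: by step, continuing in the same direction.
Stepwise on both sides with no change of direction means the note fills in the space between two different chord tones — a passing tone. (Had it turned back to its starting note it would be a neighbor tone instead.)

Passing tone.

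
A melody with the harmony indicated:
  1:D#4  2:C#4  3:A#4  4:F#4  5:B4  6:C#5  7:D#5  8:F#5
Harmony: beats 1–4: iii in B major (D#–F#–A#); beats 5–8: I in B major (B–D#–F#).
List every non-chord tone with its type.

The harmony at that moment is D# minor triad (D#, F#, A#); C#4 is not a chord tone.
It is approached by step down from D#4 and left by leap up to A#4.
Step in, leap out — an escape tone.
The harmony at that moment is B major triad (B, D#, F#); C#5 is not a chord tone.
It is approached by step up from B4 and left by step up to D#5.
Step in, step out in the same direction — a passing tone.

C#4 (beat 2) — escape tone; C#5 (beat 6) — passing tone.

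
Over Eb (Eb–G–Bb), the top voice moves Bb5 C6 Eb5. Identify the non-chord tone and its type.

C6 is an escape tone.

The harmony at that moment is Eb major triad (Eb, G, Bb); C6 is not a chord tone.
It is approached by step up from Bb5 and left by leap down to Eb5.
Step in, leap out — an escape tone.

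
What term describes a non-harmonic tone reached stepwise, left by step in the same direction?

Passing tone.

Approach: by step. Departure: by step, continuing in the same direction.
Stepwise on both sides with no change of direction means the note fills in the space between two different chord tones — a passing tone. (Had it turned back to its starting note it would be a neighbor tone instead.)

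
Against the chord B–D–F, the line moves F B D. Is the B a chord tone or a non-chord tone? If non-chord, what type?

B diminished triad contains B, D, F; B is the root, so it is a chord tone.

Chord tone (the root of B diminished triad).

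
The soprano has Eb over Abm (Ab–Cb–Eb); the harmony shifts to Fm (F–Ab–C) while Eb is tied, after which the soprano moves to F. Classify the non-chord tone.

Eb is a retardation.

The harmony at that moment is F minor triad (F, Ab, C); Eb is not a chord tone.
It is held over (the same pitch as the preceding Eb) and left by step up to F.
Held over from the previous chord and resolving up by step — a retardation.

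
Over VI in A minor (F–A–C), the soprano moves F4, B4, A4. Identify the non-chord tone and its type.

The harmony at that moment is F major triad (F, A, C); B4 is not a chord tone.
It is approached by leap up from F4 and left by step down to A4.
Leap in, step out — an appoggiatura.

B4 is an appoggiatura.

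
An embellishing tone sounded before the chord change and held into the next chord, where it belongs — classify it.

Anticipation.

Approach: ahead of the chord change (typically by step), so it is dissonant against the current harmony. Departure: none — the same pitch is restated or held and is a chord tone of the new harmony.
Dissonant first, consonant once the harmony catches up: the note simply arrives early — an anticipation. (The reverse timing, consonant first and dissonant after the change, would be a suspension or retardation.)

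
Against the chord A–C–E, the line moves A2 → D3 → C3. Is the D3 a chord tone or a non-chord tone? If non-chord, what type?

Non-chord tone — an appoggiatura.

The harmony at that moment is A minor triad (A, C, E); D3 is not a chord tone.
It is approached by leap up from A2 and left by step down to C3.
Leap in, step out — an appoggiatura.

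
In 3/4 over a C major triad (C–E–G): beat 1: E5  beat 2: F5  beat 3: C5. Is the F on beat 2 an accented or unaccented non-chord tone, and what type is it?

The harmony at that moment is C major triad (C, E, G); F5 is not a chord tone.
It is approached by step up from E5 and left by leap down to C5.
Step in, leap out — an escape tone.
It falls on a weak beat, so it is unaccented.

Unaccented escape tone.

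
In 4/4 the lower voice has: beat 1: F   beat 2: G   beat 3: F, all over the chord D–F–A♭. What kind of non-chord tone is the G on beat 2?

Upper neighbor tone.

The harmony at that moment is D diminished triad (D, F, A♭); G is not a chord tone.
It is approached by step up from F and left by step down to F.
Step away and step back to the same note — a neighbor tone (upper neighbor).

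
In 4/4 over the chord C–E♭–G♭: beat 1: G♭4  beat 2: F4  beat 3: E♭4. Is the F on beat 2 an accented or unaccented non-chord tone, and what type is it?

The harmony at that moment is C diminished triad (C, E♭, G♭); F4 is not a chord tone.
It is approached by step down from G♭4 and left by step down to E♭4.
Step in, step out in the same direction — a passing tone.
It falls on a weak beat, so it is unaccented.

Unaccented passing tone.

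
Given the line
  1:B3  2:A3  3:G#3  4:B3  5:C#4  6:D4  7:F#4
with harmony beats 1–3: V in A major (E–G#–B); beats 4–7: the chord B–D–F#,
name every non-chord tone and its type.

The harmony at that moment is E major triad (E, G#, B); A3 is not a chord tone.
It is approached by step down from B3 and left by step down to G#3.
Step in, step out in the same direction — a passing tone.
The harmony at that moment is B minor triad (B, D, F#); C#4 is not a chord tone.
It is approached by step up from B3 and left by step up to D4.
Step in, step out in the same direction — a passing tone.

A3 (beat 2) — passing tone; C#4 (beat 5) — passing tone.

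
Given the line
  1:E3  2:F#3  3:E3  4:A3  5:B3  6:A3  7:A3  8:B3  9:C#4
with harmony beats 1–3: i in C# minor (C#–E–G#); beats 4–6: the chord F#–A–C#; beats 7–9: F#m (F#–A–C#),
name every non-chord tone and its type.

F#3 (beat 2) — neighbor tone; B3 (beat 5) — neighbor tone; B3 (beat 8) — passing tone.

The harmony at that moment is C# minor triad (C#, E, G#); F#3 is not a chord tone.
It is approached by step up from E3 and left by step down to E3.
Step away and step back to the same note — a neighbor tone (upper neighbor).
The harmony at that moment is F# minor triad (F#, A, C#); B3 is not a chord tone.
It is approached by step up from A3 and left by step down to A3.
Step away and step back to the same note — a neighbor tone (upper neighbor).
The harmony at that moment is F# minor triad (F#, A, C#); B3 is not a chord tone.
It is approached by step up from A3 and left by step up to C#4.
Step in, step out in the same direction — a passing tone.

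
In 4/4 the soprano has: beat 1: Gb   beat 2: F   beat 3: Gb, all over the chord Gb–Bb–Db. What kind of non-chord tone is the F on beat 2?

Lower neighbor tone.

The harmony at that moment is Gb major triad (Gb, Bb, Db); F is not a chord tone.
It is approached by step down from Gb and left by step up to Gb.
Step away and step back to the same note — a neighbor tone (lower neighbor).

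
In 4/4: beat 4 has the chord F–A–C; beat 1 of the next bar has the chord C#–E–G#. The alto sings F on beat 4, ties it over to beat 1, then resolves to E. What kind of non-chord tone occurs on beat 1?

The harmony at that moment is C# minor triad (C#, E, G#); F is not a chord tone.
It is held over (the same pitch as the preceding F) and left by step down to E.
Held over from the previous chord and resolving down by step — a suspension.

Suspension.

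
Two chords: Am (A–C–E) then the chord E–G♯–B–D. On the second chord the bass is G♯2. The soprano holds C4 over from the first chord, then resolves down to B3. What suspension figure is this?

4–3 suspension.

At the second chord the bass is G♯2. The suspended C4 lies a fourth above the bass; after resolving down by step to B3, the interval above the bass becomes a third.
Suspension figures are named by those two intervals: 4–3.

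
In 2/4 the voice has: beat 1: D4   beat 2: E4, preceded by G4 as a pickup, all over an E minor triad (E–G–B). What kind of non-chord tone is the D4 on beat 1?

Appoggiatura.

The harmony at that moment is E minor triad (E, G, B); D4 is not a chord tone.
It is approached by leap down from G4 and left by step up to E4.
Leap in, step out, metrically accented — an appoggiatura.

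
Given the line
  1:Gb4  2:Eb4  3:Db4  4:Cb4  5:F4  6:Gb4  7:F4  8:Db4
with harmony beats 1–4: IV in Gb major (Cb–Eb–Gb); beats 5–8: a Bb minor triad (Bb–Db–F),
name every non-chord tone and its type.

The harmony at that moment is Cb major triad (Cb, Eb, Gb); Db4 is not a chord tone.
It is approached by step down from Eb4 and left by step down to Cb4.
Step in, step out in the same direction — a passing tone.
The harmony at that moment is Bb minor triad (Bb, Db, F); Gb4 is not a chord tone.
It is approached by step up from F4 and left by step down to F4.
Step away and step back to the same note — a neighbor tone (upper neighbor).

Db4 (beat 3) — passing tone; Gb4 (beat 6) — neighbor tone.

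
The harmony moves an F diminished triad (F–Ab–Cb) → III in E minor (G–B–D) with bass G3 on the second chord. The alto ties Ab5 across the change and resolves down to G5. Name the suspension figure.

9–8 suspension.

At the second chord the bass is G3. The suspended Ab5 lies a ninth above the bass; after resolving down by step to G5, the interval above the bass becomes an octave.
Suspension figures are named by those two intervals: 9–8.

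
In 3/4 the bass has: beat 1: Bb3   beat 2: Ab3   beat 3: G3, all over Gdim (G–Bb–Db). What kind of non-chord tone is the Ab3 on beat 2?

The harmony at that moment is G diminished triad (G, Bb, Db); Ab3 is not a chord tone.
It is approached by step down from Bb3 and left by step down to G3.
Step in, step out in the same direction — a passing tone.

Passing tone.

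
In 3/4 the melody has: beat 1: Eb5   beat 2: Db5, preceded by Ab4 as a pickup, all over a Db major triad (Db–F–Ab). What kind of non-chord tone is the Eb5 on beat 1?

The harmony at that moment is Db major triad (Db, F, Ab); Eb5 is not a chord tone.
It is approached by leap up from Ab4 and left by step down to Db5.
Leap in, step out, metrically accented — an appoggiatura.

Appoggiatura.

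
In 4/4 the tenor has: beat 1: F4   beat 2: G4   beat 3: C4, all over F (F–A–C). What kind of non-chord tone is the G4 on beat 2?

Escape tone.

The harmony at that moment is F major triad (F, A, C); G4 is not a chord tone.
It is approached by step up from F4 and left by leap down to C4.
Step in, leap out, on a weak beat — an escape tone.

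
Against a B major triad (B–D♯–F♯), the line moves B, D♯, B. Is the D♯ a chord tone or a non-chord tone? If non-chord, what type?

B major triad contains B, D♯, F♯; D♯ is the third, so it is a chord tone.

Chord tone (the third of B major triad).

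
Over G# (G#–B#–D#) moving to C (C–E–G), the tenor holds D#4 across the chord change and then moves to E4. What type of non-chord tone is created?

D#4 is a retardation.

The harmony at that moment is C major triad (C, E, G); D#4 is not a chord tone.
It is held over (the same pitch as the preceding D#4) and left by step up to E4.
Held over from the previous chord and resolving up by step — a retardation.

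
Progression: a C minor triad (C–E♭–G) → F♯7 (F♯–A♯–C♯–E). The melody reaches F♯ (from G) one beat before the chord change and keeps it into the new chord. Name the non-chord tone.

F♯ is an anticipation.

The harmony at that moment is C minor triad (C, E♭, G); F♯ is not a chord tone.
It is approached by step down from G and then sustained as the same pitch into the next harmony.
Arriving early and becoming a chord tone when the harmony changes — an anticipation.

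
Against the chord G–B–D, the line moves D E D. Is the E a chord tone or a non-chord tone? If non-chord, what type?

The harmony at that moment is G major triad (G, B, D); E is not a chord tone.
It is approached by step up from D and left by step down to D.
Step away and step back to the same note — a neighbor tone (upper neighbor).

Non-chord tone — a neighbor tone.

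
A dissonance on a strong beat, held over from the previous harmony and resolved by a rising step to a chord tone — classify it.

Approach: by preparation — the pitch is first a chord tone, then held (tied or repeated) while the harmony changes under it. Departure: up by step. Metric position: strong.
A prepared dissonance that resolves upward by step — a retardation. (The same figure resolving downward would be a suspension.)

Retardation.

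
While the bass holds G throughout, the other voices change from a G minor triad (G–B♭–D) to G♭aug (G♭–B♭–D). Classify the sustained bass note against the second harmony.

The harmony at that moment is G♭ augmented triad (G♭, B♭, D); G is not a chord tone.
It is held over (the same pitch as the preceding G) and then sustained as the same pitch into the next harmony.
Sustained through a change of harmony — a pedal tone.

Pedal tone (pedal point).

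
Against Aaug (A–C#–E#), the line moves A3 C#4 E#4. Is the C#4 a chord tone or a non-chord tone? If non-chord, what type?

A augmented triad contains A, C#, E#; C# is the third, so it is a chord tone.

Chord tone (the third of A augmented triad).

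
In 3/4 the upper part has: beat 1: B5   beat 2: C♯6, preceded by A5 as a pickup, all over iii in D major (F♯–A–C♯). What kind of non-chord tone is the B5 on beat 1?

The harmony at that moment is F♯ minor triad (F♯, A, C♯); B5 is not a chord tone.
It is approached by step up from A5 and left by step up to C♯6.
Step in, step out in the same direction — a passing tone.

Passing tone.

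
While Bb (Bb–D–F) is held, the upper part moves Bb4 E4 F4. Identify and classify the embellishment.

The harmony at that moment is Bb major triad (Bb, D, F); E4 is not a chord tone.
It is approached by leap down from Bb4 and left by step up to F4.
Leap in, step out — an appoggiatura.

E4 is an appoggiatura.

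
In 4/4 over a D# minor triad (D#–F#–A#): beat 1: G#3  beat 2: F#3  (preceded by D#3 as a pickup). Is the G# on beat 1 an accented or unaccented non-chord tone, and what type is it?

The harmony at that moment is D# minor triad (D#, F#, A#); G#3 is not a chord tone.
It is approached by leap up from D#3 and left by step down to F#3.
Leap in, step out — an appoggiatura.
It falls on the downbeat, so it is accented.

Accented appoggiatura.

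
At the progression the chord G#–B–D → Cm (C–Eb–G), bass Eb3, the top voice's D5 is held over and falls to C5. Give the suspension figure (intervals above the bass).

At the second chord the bass is Eb3. The suspended D5 lies a seventh above the bass; after resolving down by step to C5, the interval above the bass becomes a sixth.
Suspension figures are named by those two intervals: 7–6.

7–6 suspension.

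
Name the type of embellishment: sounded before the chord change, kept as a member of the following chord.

Approach: ahead of the chord change (typically by step), so it is dissonant against the current harmony. Departure: none — the same pitch is restated or held and is a chord tone of the new harmony.
Dissonant first, consonant once the harmony catches up: the note simply arrives early — an anticipation. (The reverse timing, consonant first and dissonant after the change, would be a suspension or retardation.)

Anticipation.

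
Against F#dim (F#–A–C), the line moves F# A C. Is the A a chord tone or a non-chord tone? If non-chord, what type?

Chord tone (the third of F# diminished triad).

F# diminished triad contains F#, A, C; A is the third, so it is a chord tone.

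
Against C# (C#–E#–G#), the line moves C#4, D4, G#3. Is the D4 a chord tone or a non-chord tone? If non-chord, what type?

Non-chord tone — an escape tone.

The harmony at that moment is C# major triad (C#, E#, G#); D4 is not a chord tone.
It is approached by step up from C#4 and left by leap down to G#3.
Step in, leap out — an escape tone.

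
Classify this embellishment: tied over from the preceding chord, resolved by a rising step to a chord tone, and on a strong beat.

Retardation.

Approach: by preparation — the pitch is first a chord tone, then held (tied or repeated) while the harmony changes under it. Departure: up by step. Metric position: strong.
A prepared dissonance that resolves upward by step — a retardation. (The same figure resolving downward would be a suspension.)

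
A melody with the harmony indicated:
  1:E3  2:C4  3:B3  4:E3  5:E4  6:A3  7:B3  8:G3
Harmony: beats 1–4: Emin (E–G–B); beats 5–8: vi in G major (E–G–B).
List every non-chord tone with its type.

C4 (beat 2) — appoggiatura; A3 (beat 6) — appoggiatura.

The harmony at that moment is E minor triad (E, G, B); C4 is not a chord tone.
It is approached by leap up from E3 and left by step down to B3.
Leap in, step out — an appoggiatura.
The harmony at that moment is E minor triad (E, G, B); A3 is not a chord tone.
It is approached by leap down from E4 and left by step up to B3.
Leap in, step out — an appoggiatura.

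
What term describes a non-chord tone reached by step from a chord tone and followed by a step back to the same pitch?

Neighbor tone.

Approach: by step. Departure: by step in the opposite direction, back to the starting pitch.
Stepwise on both sides but reversing to return to the same chord tone — a neighbor tone. (Had it continued onward in the same direction it would be a passing tone instead.)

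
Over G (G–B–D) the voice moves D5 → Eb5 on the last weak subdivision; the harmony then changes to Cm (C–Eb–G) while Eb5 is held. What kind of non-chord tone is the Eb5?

The harmony at that moment is G major triad (G, B, D); Eb5 is not a chord tone.
It is approached by step up from D5 and then sustained as the same pitch into the next harmony.
Arriving early and becoming a chord tone when the harmony changes — an anticipation.

Eb5 is an anticipation.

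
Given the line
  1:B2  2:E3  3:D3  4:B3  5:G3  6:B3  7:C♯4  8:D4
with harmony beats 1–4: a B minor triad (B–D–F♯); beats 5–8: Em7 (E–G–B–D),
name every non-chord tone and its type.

E3 (beat 2) — appoggiatura; C♯4 (beat 7) — passing tone.

The harmony at that moment is B minor triad (B, D, F♯); E3 is not a chord tone.
It is approached by leap up from B2 and left by step down to D3.
Leap in, step out — an appoggiatura.
The harmony at that moment is E minor seventh chord (E, G, B, D); C♯4 is not a chord tone.
It is approached by step up from B3 and left by step up to D4.
Step in, step out in the same direction — a passing tone.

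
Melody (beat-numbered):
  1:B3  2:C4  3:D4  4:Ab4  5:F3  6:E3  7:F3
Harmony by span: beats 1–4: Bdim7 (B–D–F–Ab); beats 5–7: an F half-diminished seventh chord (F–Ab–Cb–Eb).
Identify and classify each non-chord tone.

The harmony at that moment is B diminished seventh chord (B, D, F, Ab); C4 is not a chord tone.
It is approached by step up from B3 and left by step up to D4.
Step in, step out in the same direction — a passing tone.
The harmony at that moment is F half-diminished seventh chord (F, Ab, Cb, Eb); E3 is not a chord tone.
It is approached by step down from F3 and left by step up to F3.
Step away and step back to the same note — a neighbor tone (lower neighbor).

C4 (beat 2) — passing tone; E3 (beat 6) — neighbor tone.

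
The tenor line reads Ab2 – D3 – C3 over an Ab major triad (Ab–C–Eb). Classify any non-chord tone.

D3 is an appoggiatura.

The harmony at that moment is Ab major triad (Ab, C, Eb); D3 is not a chord tone.
It is approached by leap up from Ab2 and left by step down to C3.
Leap in, step out — an appoggiatura.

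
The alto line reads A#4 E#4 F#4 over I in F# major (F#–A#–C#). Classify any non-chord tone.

E#4 is an appoggiatura.

The harmony at that moment is F# major triad (F#, A#, C#); E#4 is not a chord tone.
It is approached by leap down from A#4 and left by step up to F#4.
Leap in, step out — an appoggiatura.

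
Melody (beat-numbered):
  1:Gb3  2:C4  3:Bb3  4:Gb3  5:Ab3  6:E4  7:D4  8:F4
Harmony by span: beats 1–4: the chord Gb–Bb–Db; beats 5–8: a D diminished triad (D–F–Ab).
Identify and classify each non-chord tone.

C4 (beat 2) — appoggiatura; E4 (beat 6) — appoggiatura.

The harmony at that moment is Gb major triad (Gb, Bb, Db); C4 is not a chord tone.
It is approached by leap up from Gb3 and left by step down to Bb3.
Leap in, step out — an appoggiatura.
The harmony at that moment is D diminished triad (D, F, Ab); E4 is not a chord tone.
It is approached by leap up from Ab3 and left by step down to D4.
Leap in, step out — an appoggiatura.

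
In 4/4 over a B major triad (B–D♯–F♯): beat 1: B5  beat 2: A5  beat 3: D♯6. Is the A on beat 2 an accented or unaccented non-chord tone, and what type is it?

Unaccented escape tone.

The harmony at that moment is B major triad (B, D♯, F♯); A5 is not a chord tone.
It is approached by step down from B5 and left by leap up to D♯6.
Step in, leap out — an escape tone.
It falls on a weak beat, so it is unaccented.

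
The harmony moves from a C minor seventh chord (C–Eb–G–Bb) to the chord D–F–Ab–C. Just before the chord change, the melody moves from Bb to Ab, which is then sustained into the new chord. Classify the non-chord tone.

The harmony at that moment is C minor seventh chord (C, Eb, G, Bb); Ab is not a chord tone.
It is approached by step down from Bb and then sustained as the same pitch into the next harmony.
Arriving early and becoming a chord tone when the harmony changes — an anticipation.

Ab is an anticipation.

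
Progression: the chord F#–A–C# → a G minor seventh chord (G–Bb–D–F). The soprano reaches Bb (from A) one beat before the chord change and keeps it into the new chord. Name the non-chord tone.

The harmony at that moment is F# minor triad (F#, A, C#); Bb is not a chord tone.
It is approached by step up from A and then sustained as the same pitch into the next harmony.
Arriving early and becoming a chord tone when the harmony changes — an anticipation.

Bb is an anticipation.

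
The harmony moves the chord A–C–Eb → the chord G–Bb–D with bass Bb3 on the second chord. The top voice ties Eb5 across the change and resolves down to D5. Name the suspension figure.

At the second chord the bass is Bb3. The suspended Eb5 lies a fourth above the bass; after resolving down by step to D5, the interval above the bass becomes a third.
Suspension figures are named by those two intervals: 4–3.

4–3 suspension.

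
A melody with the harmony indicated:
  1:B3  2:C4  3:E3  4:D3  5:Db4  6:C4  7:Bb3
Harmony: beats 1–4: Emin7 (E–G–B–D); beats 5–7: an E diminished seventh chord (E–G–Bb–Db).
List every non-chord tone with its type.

The harmony at that moment is E minor seventh chord (E, G, B, D); C4 is not a chord tone.
It is approached by step up from B3 and left by leap down to E3.
Step in, leap out — an escape tone.
The harmony at that moment is E diminished seventh chord (E, G, Bb, Db); C4 is not a chord tone.
It is approached by step down from Db4 and left by step down to Bb3.
Step in, step out in the same direction — a passing tone.

C4 (beat 2) — escape tone; C4 (beat 6) — passing tone.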